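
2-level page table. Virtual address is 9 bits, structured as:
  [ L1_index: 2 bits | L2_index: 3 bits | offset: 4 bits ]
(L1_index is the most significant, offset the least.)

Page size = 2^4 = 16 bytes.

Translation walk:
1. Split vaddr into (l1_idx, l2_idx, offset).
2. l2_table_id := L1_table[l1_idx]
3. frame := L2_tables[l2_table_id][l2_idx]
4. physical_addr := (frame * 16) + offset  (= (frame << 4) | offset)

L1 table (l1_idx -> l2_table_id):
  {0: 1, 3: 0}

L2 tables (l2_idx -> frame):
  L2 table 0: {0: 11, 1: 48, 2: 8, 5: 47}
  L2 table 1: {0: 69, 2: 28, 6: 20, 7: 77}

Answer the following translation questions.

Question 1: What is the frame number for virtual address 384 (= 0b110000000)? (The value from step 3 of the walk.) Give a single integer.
vaddr = 384: l1_idx=3, l2_idx=0
L1[3] = 0; L2[0][0] = 11

Answer: 11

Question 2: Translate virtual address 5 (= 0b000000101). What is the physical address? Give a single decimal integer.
Answer: 1109

Derivation:
vaddr = 5 = 0b000000101
Split: l1_idx=0, l2_idx=0, offset=5
L1[0] = 1
L2[1][0] = 69
paddr = 69 * 16 + 5 = 1109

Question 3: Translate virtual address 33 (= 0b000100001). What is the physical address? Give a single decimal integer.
Answer: 449

Derivation:
vaddr = 33 = 0b000100001
Split: l1_idx=0, l2_idx=2, offset=1
L1[0] = 1
L2[1][2] = 28
paddr = 28 * 16 + 1 = 449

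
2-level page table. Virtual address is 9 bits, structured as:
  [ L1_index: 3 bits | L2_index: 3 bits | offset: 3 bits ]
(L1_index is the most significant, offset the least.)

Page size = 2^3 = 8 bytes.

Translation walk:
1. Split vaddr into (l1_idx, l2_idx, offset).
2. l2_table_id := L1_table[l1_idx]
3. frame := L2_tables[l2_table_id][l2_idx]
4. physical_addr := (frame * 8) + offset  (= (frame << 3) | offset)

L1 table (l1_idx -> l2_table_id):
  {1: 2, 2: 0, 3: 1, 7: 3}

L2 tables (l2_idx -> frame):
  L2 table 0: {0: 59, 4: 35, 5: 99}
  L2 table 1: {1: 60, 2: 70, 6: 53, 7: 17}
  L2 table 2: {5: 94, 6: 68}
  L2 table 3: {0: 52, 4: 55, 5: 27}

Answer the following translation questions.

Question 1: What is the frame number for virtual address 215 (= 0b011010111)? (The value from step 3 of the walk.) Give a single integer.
Answer: 70

Derivation:
vaddr = 215: l1_idx=3, l2_idx=2
L1[3] = 1; L2[1][2] = 70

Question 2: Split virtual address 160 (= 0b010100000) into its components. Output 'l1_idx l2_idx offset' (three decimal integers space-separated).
Answer: 2 4 0

Derivation:
vaddr = 160 = 0b010100000
  top 3 bits -> l1_idx = 2
  next 3 bits -> l2_idx = 4
  bottom 3 bits -> offset = 0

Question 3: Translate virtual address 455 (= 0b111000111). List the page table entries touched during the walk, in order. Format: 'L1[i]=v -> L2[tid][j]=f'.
vaddr = 455 = 0b111000111
Split: l1_idx=7, l2_idx=0, offset=7

Answer: L1[7]=3 -> L2[3][0]=52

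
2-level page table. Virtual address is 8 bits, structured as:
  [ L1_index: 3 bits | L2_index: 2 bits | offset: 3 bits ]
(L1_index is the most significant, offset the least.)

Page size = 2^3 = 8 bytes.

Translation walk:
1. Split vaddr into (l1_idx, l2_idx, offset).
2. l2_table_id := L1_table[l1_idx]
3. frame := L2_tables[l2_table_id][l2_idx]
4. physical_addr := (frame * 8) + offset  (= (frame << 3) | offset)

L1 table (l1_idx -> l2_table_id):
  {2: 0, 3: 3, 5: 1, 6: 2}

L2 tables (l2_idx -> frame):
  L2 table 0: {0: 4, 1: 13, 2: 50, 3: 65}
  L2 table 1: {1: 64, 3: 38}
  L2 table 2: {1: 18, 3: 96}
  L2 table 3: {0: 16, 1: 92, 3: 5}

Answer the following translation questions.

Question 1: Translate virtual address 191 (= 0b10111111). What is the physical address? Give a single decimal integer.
vaddr = 191 = 0b10111111
Split: l1_idx=5, l2_idx=3, offset=7
L1[5] = 1
L2[1][3] = 38
paddr = 38 * 8 + 7 = 311

Answer: 311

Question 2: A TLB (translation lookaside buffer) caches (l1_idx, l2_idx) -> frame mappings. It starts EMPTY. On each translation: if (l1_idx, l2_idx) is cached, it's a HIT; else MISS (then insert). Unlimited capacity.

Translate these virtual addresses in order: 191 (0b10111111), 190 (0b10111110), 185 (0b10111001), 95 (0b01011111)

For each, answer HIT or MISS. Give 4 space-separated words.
vaddr=191: (5,3) not in TLB -> MISS, insert
vaddr=190: (5,3) in TLB -> HIT
vaddr=185: (5,3) in TLB -> HIT
vaddr=95: (2,3) not in TLB -> MISS, insert

Answer: MISS HIT HIT MISS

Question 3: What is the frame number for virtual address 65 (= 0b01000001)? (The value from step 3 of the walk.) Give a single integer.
vaddr = 65: l1_idx=2, l2_idx=0
L1[2] = 0; L2[0][0] = 4

Answer: 4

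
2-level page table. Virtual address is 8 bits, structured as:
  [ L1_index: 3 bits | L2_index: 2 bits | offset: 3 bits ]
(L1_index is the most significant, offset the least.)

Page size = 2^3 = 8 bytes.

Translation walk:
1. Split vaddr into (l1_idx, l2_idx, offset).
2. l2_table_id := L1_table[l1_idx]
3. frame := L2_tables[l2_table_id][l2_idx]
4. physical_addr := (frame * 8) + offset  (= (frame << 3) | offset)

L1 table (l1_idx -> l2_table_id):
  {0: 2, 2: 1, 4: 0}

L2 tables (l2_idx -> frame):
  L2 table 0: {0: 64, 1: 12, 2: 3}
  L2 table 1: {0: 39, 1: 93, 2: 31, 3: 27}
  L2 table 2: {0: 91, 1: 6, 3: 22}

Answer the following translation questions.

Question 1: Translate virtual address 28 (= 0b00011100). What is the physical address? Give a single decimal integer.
Answer: 180

Derivation:
vaddr = 28 = 0b00011100
Split: l1_idx=0, l2_idx=3, offset=4
L1[0] = 2
L2[2][3] = 22
paddr = 22 * 8 + 4 = 180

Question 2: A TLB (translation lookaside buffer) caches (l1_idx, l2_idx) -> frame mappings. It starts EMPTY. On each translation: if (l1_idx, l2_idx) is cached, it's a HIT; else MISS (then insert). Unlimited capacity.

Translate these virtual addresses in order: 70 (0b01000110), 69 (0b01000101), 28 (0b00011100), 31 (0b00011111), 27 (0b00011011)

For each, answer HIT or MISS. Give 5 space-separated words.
Answer: MISS HIT MISS HIT HIT

Derivation:
vaddr=70: (2,0) not in TLB -> MISS, insert
vaddr=69: (2,0) in TLB -> HIT
vaddr=28: (0,3) not in TLB -> MISS, insert
vaddr=31: (0,3) in TLB -> HIT
vaddr=27: (0,3) in TLB -> HIT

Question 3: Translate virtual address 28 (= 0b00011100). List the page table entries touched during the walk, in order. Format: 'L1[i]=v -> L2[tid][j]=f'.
Answer: L1[0]=2 -> L2[2][3]=22

Derivation:
vaddr = 28 = 0b00011100
Split: l1_idx=0, l2_idx=3, offset=4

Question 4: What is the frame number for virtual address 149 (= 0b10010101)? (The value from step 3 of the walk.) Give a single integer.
vaddr = 149: l1_idx=4, l2_idx=2
L1[4] = 0; L2[0][2] = 3

Answer: 3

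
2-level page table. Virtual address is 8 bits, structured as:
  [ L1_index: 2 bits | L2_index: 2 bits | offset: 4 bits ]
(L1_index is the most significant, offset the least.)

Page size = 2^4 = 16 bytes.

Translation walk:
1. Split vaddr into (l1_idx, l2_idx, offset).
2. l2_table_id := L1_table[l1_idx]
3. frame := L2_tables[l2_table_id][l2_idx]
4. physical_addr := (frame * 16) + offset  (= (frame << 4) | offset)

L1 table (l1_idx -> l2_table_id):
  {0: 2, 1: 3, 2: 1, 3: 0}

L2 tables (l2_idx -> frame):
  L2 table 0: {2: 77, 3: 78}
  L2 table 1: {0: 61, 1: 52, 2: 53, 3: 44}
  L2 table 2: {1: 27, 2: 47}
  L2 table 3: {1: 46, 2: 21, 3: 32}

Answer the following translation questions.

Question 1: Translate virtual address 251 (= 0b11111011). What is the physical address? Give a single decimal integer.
Answer: 1259

Derivation:
vaddr = 251 = 0b11111011
Split: l1_idx=3, l2_idx=3, offset=11
L1[3] = 0
L2[0][3] = 78
paddr = 78 * 16 + 11 = 1259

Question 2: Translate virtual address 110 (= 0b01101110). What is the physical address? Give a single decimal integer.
vaddr = 110 = 0b01101110
Split: l1_idx=1, l2_idx=2, offset=14
L1[1] = 3
L2[3][2] = 21
paddr = 21 * 16 + 14 = 350

Answer: 350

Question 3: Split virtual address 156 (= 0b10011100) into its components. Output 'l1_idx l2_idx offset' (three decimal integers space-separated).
Answer: 2 1 12

Derivation:
vaddr = 156 = 0b10011100
  top 2 bits -> l1_idx = 2
  next 2 bits -> l2_idx = 1
  bottom 4 bits -> offset = 12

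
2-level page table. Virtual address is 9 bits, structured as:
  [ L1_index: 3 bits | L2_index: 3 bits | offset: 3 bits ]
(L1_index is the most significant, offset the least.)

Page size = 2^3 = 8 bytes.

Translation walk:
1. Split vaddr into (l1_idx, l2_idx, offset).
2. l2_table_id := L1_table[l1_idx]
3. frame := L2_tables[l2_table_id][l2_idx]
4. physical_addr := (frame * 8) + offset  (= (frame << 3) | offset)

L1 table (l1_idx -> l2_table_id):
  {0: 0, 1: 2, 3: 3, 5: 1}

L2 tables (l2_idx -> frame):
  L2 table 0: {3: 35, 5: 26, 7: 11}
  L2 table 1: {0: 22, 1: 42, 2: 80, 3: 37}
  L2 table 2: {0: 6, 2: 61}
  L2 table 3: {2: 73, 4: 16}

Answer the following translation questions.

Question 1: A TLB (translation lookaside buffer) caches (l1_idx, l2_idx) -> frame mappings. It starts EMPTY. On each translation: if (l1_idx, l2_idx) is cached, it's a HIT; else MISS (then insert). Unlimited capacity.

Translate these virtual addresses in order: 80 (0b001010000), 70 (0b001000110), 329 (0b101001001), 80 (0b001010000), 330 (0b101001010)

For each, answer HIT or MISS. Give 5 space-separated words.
Answer: MISS MISS MISS HIT HIT

Derivation:
vaddr=80: (1,2) not in TLB -> MISS, insert
vaddr=70: (1,0) not in TLB -> MISS, insert
vaddr=329: (5,1) not in TLB -> MISS, insert
vaddr=80: (1,2) in TLB -> HIT
vaddr=330: (5,1) in TLB -> HIT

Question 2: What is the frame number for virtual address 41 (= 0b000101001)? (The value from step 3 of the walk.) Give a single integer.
Answer: 26

Derivation:
vaddr = 41: l1_idx=0, l2_idx=5
L1[0] = 0; L2[0][5] = 26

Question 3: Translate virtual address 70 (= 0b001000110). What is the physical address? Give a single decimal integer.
Answer: 54

Derivation:
vaddr = 70 = 0b001000110
Split: l1_idx=1, l2_idx=0, offset=6
L1[1] = 2
L2[2][0] = 6
paddr = 6 * 8 + 6 = 54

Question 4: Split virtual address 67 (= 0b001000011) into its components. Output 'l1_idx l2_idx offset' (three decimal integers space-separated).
Answer: 1 0 3

Derivation:
vaddr = 67 = 0b001000011
  top 3 bits -> l1_idx = 1
  next 3 bits -> l2_idx = 0
  bottom 3 bits -> offset = 3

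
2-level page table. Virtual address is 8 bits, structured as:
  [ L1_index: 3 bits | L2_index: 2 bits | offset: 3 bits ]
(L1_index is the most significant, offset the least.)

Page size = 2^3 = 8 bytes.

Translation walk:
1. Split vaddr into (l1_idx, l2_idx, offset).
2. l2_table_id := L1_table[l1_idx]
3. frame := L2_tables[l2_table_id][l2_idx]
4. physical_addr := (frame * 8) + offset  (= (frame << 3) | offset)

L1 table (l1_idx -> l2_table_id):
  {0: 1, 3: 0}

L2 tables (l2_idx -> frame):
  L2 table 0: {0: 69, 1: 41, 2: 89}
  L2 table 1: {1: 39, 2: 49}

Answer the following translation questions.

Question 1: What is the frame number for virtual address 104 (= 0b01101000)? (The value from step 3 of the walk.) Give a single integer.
vaddr = 104: l1_idx=3, l2_idx=1
L1[3] = 0; L2[0][1] = 41

Answer: 41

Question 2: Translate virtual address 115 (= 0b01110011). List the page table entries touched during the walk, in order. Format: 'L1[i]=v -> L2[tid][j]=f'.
Answer: L1[3]=0 -> L2[0][2]=89

Derivation:
vaddr = 115 = 0b01110011
Split: l1_idx=3, l2_idx=2, offset=3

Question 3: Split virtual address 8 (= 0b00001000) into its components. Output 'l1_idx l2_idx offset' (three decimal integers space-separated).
vaddr = 8 = 0b00001000
  top 3 bits -> l1_idx = 0
  next 2 bits -> l2_idx = 1
  bottom 3 bits -> offset = 0

Answer: 0 1 0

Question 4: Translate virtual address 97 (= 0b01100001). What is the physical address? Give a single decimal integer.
vaddr = 97 = 0b01100001
Split: l1_idx=3, l2_idx=0, offset=1
L1[3] = 0
L2[0][0] = 69
paddr = 69 * 8 + 1 = 553

Answer: 553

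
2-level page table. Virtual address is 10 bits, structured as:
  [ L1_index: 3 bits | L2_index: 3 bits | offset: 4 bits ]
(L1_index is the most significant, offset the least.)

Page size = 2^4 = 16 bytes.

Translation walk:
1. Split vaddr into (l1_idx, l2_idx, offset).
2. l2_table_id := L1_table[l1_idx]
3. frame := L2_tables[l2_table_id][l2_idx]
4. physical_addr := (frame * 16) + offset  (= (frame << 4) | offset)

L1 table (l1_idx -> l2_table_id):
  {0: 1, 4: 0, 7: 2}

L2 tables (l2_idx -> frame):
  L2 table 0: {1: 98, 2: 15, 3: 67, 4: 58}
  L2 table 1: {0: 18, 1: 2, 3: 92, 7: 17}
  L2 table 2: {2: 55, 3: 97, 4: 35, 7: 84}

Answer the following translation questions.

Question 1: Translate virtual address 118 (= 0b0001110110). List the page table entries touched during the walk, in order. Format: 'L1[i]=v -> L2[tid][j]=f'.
Answer: L1[0]=1 -> L2[1][7]=17

Derivation:
vaddr = 118 = 0b0001110110
Split: l1_idx=0, l2_idx=7, offset=6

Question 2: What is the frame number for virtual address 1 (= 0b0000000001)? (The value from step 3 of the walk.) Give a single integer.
Answer: 18

Derivation:
vaddr = 1: l1_idx=0, l2_idx=0
L1[0] = 1; L2[1][0] = 18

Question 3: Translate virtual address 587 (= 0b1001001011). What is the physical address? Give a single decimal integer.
Answer: 939

Derivation:
vaddr = 587 = 0b1001001011
Split: l1_idx=4, l2_idx=4, offset=11
L1[4] = 0
L2[0][4] = 58
paddr = 58 * 16 + 11 = 939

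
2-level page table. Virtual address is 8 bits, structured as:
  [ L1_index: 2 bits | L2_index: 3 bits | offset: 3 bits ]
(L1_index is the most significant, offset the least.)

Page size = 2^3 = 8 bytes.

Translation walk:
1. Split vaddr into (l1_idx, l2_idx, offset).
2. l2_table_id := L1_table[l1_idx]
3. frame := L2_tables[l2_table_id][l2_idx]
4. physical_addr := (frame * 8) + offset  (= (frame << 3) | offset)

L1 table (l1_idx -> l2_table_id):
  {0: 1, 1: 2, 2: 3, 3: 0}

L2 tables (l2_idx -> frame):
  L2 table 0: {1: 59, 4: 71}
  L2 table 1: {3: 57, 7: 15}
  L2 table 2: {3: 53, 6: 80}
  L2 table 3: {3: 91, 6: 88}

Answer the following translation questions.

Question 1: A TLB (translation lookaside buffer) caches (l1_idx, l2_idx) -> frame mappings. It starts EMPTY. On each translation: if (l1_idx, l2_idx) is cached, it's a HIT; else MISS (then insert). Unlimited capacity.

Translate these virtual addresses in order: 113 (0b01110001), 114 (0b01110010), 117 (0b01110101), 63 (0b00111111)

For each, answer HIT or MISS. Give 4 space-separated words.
Answer: MISS HIT HIT MISS

Derivation:
vaddr=113: (1,6) not in TLB -> MISS, insert
vaddr=114: (1,6) in TLB -> HIT
vaddr=117: (1,6) in TLB -> HIT
vaddr=63: (0,7) not in TLB -> MISS, insert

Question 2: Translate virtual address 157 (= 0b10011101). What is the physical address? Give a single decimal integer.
vaddr = 157 = 0b10011101
Split: l1_idx=2, l2_idx=3, offset=5
L1[2] = 3
L2[3][3] = 91
paddr = 91 * 8 + 5 = 733

Answer: 733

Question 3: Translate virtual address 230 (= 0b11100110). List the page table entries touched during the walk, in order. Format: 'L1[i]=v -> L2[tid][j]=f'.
vaddr = 230 = 0b11100110
Split: l1_idx=3, l2_idx=4, offset=6

Answer: L1[3]=0 -> L2[0][4]=71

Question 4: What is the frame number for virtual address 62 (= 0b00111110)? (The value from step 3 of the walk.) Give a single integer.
Answer: 15

Derivation:
vaddr = 62: l1_idx=0, l2_idx=7
L1[0] = 1; L2[1][7] = 15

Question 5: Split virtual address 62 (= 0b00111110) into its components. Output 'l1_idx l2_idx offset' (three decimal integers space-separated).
vaddr = 62 = 0b00111110
  top 2 bits -> l1_idx = 0
  next 3 bits -> l2_idx = 7
  bottom 3 bits -> offset = 6

Answer: 0 7 6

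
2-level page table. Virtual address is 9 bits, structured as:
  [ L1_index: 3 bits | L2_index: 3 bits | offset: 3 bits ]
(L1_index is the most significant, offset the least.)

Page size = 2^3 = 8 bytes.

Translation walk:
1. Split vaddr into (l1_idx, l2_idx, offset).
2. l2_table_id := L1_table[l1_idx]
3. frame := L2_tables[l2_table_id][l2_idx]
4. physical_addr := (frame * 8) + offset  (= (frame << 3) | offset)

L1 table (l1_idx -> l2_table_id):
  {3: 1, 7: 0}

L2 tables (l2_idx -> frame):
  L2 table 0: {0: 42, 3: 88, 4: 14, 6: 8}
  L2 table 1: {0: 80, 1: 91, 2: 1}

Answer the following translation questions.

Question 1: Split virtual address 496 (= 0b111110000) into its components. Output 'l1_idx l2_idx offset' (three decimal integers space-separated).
Answer: 7 6 0

Derivation:
vaddr = 496 = 0b111110000
  top 3 bits -> l1_idx = 7
  next 3 bits -> l2_idx = 6
  bottom 3 bits -> offset = 0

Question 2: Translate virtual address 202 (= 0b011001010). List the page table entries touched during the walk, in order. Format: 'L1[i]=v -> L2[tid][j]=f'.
Answer: L1[3]=1 -> L2[1][1]=91

Derivation:
vaddr = 202 = 0b011001010
Split: l1_idx=3, l2_idx=1, offset=2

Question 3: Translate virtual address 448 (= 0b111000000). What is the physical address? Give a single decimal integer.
Answer: 336

Derivation:
vaddr = 448 = 0b111000000
Split: l1_idx=7, l2_idx=0, offset=0
L1[7] = 0
L2[0][0] = 42
paddr = 42 * 8 + 0 = 336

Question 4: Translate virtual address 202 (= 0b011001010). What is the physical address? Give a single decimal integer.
Answer: 730

Derivation:
vaddr = 202 = 0b011001010
Split: l1_idx=3, l2_idx=1, offset=2
L1[3] = 1
L2[1][1] = 91
paddr = 91 * 8 + 2 = 730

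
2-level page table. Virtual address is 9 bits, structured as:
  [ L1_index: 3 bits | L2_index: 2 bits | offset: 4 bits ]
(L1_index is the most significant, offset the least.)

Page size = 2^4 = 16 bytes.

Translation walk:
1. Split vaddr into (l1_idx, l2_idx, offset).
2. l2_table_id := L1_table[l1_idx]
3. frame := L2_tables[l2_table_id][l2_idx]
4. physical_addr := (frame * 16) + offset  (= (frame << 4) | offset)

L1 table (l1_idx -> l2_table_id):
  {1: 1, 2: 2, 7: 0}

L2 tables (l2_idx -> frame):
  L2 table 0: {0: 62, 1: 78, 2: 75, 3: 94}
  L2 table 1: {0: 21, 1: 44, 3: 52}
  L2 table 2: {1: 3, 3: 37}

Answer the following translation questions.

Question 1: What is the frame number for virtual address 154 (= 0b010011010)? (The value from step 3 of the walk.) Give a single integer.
vaddr = 154: l1_idx=2, l2_idx=1
L1[2] = 2; L2[2][1] = 3

Answer: 3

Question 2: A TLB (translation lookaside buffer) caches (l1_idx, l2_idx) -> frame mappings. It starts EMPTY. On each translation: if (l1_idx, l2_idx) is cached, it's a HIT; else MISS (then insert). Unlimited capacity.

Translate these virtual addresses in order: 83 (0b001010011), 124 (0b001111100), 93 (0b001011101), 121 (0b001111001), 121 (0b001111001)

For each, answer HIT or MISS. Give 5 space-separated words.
Answer: MISS MISS HIT HIT HIT

Derivation:
vaddr=83: (1,1) not in TLB -> MISS, insert
vaddr=124: (1,3) not in TLB -> MISS, insert
vaddr=93: (1,1) in TLB -> HIT
vaddr=121: (1,3) in TLB -> HIT
vaddr=121: (1,3) in TLB -> HIT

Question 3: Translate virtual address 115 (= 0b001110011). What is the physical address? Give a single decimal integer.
vaddr = 115 = 0b001110011
Split: l1_idx=1, l2_idx=3, offset=3
L1[1] = 1
L2[1][3] = 52
paddr = 52 * 16 + 3 = 835

Answer: 835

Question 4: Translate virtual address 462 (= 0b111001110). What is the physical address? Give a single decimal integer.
Answer: 1006

Derivation:
vaddr = 462 = 0b111001110
Split: l1_idx=7, l2_idx=0, offset=14
L1[7] = 0
L2[0][0] = 62
paddr = 62 * 16 + 14 = 1006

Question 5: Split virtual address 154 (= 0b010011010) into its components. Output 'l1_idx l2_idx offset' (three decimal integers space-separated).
Answer: 2 1 10

Derivation:
vaddr = 154 = 0b010011010
  top 3 bits -> l1_idx = 2
  next 2 bits -> l2_idx = 1
  bottom 4 bits -> offset = 10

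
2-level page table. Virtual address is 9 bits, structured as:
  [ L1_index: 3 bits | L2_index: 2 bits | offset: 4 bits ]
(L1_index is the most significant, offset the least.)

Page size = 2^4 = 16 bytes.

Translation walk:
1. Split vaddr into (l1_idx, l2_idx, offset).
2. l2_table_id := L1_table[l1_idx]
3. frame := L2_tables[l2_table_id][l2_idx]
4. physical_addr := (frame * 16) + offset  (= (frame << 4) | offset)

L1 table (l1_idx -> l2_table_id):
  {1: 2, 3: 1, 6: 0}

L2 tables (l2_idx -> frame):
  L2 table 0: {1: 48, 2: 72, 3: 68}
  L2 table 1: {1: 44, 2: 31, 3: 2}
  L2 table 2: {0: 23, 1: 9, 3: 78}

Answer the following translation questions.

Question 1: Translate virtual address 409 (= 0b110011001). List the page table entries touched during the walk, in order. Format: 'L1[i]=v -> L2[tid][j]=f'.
Answer: L1[6]=0 -> L2[0][1]=48

Derivation:
vaddr = 409 = 0b110011001
Split: l1_idx=6, l2_idx=1, offset=9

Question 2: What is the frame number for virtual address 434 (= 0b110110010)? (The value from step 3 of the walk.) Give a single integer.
vaddr = 434: l1_idx=6, l2_idx=3
L1[6] = 0; L2[0][3] = 68

Answer: 68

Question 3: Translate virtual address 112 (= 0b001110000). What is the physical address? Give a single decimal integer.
Answer: 1248

Derivation:
vaddr = 112 = 0b001110000
Split: l1_idx=1, l2_idx=3, offset=0
L1[1] = 2
L2[2][3] = 78
paddr = 78 * 16 + 0 = 1248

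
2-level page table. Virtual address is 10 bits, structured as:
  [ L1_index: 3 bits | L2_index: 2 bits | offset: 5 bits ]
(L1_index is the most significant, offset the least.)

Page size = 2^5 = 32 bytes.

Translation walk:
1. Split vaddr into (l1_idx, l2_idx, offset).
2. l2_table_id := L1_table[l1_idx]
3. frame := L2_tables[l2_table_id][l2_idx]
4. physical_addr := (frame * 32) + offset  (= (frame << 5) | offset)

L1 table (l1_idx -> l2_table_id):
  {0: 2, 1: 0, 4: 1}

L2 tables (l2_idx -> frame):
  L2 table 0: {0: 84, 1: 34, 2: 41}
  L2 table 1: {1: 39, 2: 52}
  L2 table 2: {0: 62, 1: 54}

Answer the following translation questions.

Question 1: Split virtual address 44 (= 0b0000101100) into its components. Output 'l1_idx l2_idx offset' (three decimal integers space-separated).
Answer: 0 1 12

Derivation:
vaddr = 44 = 0b0000101100
  top 3 bits -> l1_idx = 0
  next 2 bits -> l2_idx = 1
  bottom 5 bits -> offset = 12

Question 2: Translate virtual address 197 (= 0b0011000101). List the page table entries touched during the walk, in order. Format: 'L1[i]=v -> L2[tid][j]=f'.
Answer: L1[1]=0 -> L2[0][2]=41

Derivation:
vaddr = 197 = 0b0011000101
Split: l1_idx=1, l2_idx=2, offset=5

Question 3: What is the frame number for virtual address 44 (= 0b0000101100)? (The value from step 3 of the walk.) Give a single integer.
vaddr = 44: l1_idx=0, l2_idx=1
L1[0] = 2; L2[2][1] = 54

Answer: 54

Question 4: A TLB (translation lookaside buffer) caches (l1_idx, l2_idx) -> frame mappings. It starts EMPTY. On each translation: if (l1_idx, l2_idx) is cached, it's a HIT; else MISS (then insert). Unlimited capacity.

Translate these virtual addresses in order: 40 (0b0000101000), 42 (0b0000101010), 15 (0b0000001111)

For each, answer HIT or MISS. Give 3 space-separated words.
Answer: MISS HIT MISS

Derivation:
vaddr=40: (0,1) not in TLB -> MISS, insert
vaddr=42: (0,1) in TLB -> HIT
vaddr=15: (0,0) not in TLB -> MISS, insert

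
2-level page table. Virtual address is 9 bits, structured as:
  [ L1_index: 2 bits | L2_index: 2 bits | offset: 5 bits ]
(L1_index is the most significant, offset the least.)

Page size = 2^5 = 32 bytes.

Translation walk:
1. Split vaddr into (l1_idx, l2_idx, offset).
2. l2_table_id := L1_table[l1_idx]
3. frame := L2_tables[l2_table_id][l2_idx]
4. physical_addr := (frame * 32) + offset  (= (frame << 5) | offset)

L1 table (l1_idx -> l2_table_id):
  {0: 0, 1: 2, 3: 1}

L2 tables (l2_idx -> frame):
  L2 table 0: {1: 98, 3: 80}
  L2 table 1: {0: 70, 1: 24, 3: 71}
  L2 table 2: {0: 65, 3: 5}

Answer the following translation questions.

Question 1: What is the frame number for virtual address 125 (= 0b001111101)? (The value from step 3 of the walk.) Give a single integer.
vaddr = 125: l1_idx=0, l2_idx=3
L1[0] = 0; L2[0][3] = 80

Answer: 80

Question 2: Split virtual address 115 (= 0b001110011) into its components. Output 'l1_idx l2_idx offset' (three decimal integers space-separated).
vaddr = 115 = 0b001110011
  top 2 bits -> l1_idx = 0
  next 2 bits -> l2_idx = 3
  bottom 5 bits -> offset = 19

Answer: 0 3 19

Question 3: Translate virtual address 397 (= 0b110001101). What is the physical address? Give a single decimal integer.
vaddr = 397 = 0b110001101
Split: l1_idx=3, l2_idx=0, offset=13
L1[3] = 1
L2[1][0] = 70
paddr = 70 * 32 + 13 = 2253

Answer: 2253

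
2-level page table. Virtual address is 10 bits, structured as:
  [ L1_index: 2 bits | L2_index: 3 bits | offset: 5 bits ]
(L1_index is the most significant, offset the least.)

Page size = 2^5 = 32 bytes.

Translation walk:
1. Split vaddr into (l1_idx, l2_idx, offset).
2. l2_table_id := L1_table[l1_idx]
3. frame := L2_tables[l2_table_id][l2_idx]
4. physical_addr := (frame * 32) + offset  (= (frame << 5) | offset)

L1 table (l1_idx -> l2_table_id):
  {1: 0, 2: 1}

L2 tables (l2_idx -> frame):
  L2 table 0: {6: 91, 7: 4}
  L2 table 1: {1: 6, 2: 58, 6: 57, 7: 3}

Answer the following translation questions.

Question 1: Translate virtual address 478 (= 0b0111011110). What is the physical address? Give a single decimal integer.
vaddr = 478 = 0b0111011110
Split: l1_idx=1, l2_idx=6, offset=30
L1[1] = 0
L2[0][6] = 91
paddr = 91 * 32 + 30 = 2942

Answer: 2942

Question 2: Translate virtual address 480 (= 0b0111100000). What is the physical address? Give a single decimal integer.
Answer: 128

Derivation:
vaddr = 480 = 0b0111100000
Split: l1_idx=1, l2_idx=7, offset=0
L1[1] = 0
L2[0][7] = 4
paddr = 4 * 32 + 0 = 128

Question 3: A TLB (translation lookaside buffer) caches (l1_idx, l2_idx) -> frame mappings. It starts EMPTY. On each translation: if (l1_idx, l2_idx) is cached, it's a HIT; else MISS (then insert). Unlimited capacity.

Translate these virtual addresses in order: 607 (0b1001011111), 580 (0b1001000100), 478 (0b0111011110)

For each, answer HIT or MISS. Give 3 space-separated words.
vaddr=607: (2,2) not in TLB -> MISS, insert
vaddr=580: (2,2) in TLB -> HIT
vaddr=478: (1,6) not in TLB -> MISS, insert

Answer: MISS HIT MISS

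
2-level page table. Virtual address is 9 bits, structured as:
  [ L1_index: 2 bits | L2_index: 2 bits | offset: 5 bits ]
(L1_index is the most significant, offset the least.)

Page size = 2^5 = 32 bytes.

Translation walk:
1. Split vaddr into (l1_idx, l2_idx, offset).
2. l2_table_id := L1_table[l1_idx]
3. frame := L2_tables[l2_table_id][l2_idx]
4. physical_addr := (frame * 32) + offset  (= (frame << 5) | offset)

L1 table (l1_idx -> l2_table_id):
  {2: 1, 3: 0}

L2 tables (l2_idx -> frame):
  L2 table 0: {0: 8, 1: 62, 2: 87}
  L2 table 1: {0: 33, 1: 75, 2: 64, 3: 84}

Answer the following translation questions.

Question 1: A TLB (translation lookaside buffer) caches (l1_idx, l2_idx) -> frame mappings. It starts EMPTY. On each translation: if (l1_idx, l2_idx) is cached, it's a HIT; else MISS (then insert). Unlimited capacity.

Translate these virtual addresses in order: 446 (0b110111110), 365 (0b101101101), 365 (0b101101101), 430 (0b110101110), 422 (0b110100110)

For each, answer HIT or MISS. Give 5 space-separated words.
vaddr=446: (3,1) not in TLB -> MISS, insert
vaddr=365: (2,3) not in TLB -> MISS, insert
vaddr=365: (2,3) in TLB -> HIT
vaddr=430: (3,1) in TLB -> HIT
vaddr=422: (3,1) in TLB -> HIT

Answer: MISS MISS HIT HIT HIT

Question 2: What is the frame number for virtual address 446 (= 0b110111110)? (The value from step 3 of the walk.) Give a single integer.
vaddr = 446: l1_idx=3, l2_idx=1
L1[3] = 0; L2[0][1] = 62

Answer: 62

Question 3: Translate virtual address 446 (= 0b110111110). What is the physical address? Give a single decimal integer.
vaddr = 446 = 0b110111110
Split: l1_idx=3, l2_idx=1, offset=30
L1[3] = 0
L2[0][1] = 62
paddr = 62 * 32 + 30 = 2014

Answer: 2014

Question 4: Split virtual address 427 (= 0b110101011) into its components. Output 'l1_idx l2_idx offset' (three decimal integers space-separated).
Answer: 3 1 11

Derivation:
vaddr = 427 = 0b110101011
  top 2 bits -> l1_idx = 3
  next 2 bits -> l2_idx = 1
  bottom 5 bits -> offset = 11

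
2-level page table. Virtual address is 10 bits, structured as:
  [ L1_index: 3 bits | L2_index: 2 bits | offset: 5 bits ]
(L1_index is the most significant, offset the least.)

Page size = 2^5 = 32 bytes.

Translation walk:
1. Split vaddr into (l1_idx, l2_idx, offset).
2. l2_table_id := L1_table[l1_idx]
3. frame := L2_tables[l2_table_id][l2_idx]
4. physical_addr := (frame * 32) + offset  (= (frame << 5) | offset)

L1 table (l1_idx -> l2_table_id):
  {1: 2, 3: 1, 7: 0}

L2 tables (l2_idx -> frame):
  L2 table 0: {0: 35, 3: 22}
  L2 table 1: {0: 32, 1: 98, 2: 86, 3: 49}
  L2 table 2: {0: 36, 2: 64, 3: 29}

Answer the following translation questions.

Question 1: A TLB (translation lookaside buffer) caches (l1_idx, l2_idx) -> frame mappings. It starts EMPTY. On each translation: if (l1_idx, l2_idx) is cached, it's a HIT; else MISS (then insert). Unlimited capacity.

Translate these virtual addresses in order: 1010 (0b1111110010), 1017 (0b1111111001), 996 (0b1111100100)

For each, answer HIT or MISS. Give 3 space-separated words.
vaddr=1010: (7,3) not in TLB -> MISS, insert
vaddr=1017: (7,3) in TLB -> HIT
vaddr=996: (7,3) in TLB -> HIT

Answer: MISS HIT HIT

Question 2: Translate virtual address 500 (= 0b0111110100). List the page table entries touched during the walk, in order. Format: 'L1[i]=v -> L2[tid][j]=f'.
vaddr = 500 = 0b0111110100
Split: l1_idx=3, l2_idx=3, offset=20

Answer: L1[3]=1 -> L2[1][3]=49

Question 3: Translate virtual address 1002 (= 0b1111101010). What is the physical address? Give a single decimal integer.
Answer: 714

Derivation:
vaddr = 1002 = 0b1111101010
Split: l1_idx=7, l2_idx=3, offset=10
L1[7] = 0
L2[0][3] = 22
paddr = 22 * 32 + 10 = 714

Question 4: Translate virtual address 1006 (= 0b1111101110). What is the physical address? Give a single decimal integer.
Answer: 718

Derivation:
vaddr = 1006 = 0b1111101110
Split: l1_idx=7, l2_idx=3, offset=14
L1[7] = 0
L2[0][3] = 22
paddr = 22 * 32 + 14 = 718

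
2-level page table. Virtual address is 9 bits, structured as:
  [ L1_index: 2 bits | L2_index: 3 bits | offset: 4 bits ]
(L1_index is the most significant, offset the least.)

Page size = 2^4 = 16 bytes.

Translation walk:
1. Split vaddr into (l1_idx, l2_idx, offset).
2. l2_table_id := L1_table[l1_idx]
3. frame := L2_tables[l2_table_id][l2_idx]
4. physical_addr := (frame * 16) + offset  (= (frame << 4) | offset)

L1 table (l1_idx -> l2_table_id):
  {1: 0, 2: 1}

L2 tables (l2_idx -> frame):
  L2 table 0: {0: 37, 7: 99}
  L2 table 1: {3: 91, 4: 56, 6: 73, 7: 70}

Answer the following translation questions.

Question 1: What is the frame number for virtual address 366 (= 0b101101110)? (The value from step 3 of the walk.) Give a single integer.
Answer: 73

Derivation:
vaddr = 366: l1_idx=2, l2_idx=6
L1[2] = 1; L2[1][6] = 73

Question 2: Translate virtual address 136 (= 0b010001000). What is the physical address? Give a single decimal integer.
Answer: 600

Derivation:
vaddr = 136 = 0b010001000
Split: l1_idx=1, l2_idx=0, offset=8
L1[1] = 0
L2[0][0] = 37
paddr = 37 * 16 + 8 = 600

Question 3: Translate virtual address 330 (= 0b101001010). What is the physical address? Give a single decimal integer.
Answer: 906

Derivation:
vaddr = 330 = 0b101001010
Split: l1_idx=2, l2_idx=4, offset=10
L1[2] = 1
L2[1][4] = 56
paddr = 56 * 16 + 10 = 906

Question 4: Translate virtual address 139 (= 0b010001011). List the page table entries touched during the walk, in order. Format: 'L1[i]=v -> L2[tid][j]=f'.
Answer: L1[1]=0 -> L2[0][0]=37

Derivation:
vaddr = 139 = 0b010001011
Split: l1_idx=1, l2_idx=0, offset=11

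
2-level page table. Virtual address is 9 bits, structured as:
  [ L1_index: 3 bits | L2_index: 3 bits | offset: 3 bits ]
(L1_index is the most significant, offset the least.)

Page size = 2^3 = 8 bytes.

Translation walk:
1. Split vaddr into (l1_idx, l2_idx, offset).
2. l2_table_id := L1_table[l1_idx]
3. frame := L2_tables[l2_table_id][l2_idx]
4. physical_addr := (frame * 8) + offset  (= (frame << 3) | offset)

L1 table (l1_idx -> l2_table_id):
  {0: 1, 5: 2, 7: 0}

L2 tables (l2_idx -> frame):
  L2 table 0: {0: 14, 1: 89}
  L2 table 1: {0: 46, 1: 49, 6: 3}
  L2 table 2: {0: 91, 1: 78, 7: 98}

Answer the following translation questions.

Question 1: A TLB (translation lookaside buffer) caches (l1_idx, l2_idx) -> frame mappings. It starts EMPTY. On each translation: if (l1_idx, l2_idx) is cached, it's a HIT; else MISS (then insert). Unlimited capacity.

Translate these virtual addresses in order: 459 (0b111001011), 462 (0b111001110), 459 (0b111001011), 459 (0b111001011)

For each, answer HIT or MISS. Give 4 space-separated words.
Answer: MISS HIT HIT HIT

Derivation:
vaddr=459: (7,1) not in TLB -> MISS, insert
vaddr=462: (7,1) in TLB -> HIT
vaddr=459: (7,1) in TLB -> HIT
vaddr=459: (7,1) in TLB -> HIT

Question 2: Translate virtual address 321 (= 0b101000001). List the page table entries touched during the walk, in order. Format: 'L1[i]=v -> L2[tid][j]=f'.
Answer: L1[5]=2 -> L2[2][0]=91

Derivation:
vaddr = 321 = 0b101000001
Split: l1_idx=5, l2_idx=0, offset=1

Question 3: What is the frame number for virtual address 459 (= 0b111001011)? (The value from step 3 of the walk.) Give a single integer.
vaddr = 459: l1_idx=7, l2_idx=1
L1[7] = 0; L2[0][1] = 89

Answer: 89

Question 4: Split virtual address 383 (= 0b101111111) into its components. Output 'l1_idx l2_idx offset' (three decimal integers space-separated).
Answer: 5 7 7

Derivation:
vaddr = 383 = 0b101111111
  top 3 bits -> l1_idx = 5
  next 3 bits -> l2_idx = 7
  bottom 3 bits -> offset = 7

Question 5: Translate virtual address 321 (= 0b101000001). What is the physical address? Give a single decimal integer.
Answer: 729

Derivation:
vaddr = 321 = 0b101000001
Split: l1_idx=5, l2_idx=0, offset=1
L1[5] = 2
L2[2][0] = 91
paddr = 91 * 8 + 1 = 729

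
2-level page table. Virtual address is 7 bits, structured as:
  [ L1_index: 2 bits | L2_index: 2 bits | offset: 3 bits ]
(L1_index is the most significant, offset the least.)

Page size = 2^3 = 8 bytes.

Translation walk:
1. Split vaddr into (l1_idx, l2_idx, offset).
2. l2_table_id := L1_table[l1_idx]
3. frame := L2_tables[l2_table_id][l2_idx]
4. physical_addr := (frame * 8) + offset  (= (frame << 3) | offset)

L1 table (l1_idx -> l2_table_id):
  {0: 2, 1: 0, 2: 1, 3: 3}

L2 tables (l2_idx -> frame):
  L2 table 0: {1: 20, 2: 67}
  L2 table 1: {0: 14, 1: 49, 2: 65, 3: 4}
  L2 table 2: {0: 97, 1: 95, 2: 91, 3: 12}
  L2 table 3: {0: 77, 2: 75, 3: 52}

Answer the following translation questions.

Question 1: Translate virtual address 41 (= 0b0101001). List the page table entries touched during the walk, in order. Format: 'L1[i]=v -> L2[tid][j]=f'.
vaddr = 41 = 0b0101001
Split: l1_idx=1, l2_idx=1, offset=1

Answer: L1[1]=0 -> L2[0][1]=20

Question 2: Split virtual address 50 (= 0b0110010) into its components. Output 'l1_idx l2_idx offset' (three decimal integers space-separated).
vaddr = 50 = 0b0110010
  top 2 bits -> l1_idx = 1
  next 2 bits -> l2_idx = 2
  bottom 3 bits -> offset = 2

Answer: 1 2 2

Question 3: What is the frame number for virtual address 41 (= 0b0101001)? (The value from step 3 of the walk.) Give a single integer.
vaddr = 41: l1_idx=1, l2_idx=1
L1[1] = 0; L2[0][1] = 20

Answer: 20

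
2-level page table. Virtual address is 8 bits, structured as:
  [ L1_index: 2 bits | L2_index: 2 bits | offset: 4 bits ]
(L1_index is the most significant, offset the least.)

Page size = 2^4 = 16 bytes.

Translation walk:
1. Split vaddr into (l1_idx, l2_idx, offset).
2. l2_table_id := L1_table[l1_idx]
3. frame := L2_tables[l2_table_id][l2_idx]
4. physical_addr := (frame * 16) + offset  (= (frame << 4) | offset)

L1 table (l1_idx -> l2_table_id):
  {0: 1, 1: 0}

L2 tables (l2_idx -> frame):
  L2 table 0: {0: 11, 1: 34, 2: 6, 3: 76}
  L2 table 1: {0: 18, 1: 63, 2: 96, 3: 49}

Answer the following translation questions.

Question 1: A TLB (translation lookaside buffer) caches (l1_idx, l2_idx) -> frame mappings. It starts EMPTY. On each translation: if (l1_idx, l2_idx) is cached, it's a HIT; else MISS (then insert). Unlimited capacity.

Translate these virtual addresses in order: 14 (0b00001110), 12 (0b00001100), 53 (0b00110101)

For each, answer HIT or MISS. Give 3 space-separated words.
Answer: MISS HIT MISS

Derivation:
vaddr=14: (0,0) not in TLB -> MISS, insert
vaddr=12: (0,0) in TLB -> HIT
vaddr=53: (0,3) not in TLB -> MISS, insert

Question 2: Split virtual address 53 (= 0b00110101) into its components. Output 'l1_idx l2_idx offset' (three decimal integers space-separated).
vaddr = 53 = 0b00110101
  top 2 bits -> l1_idx = 0
  next 2 bits -> l2_idx = 3
  bottom 4 bits -> offset = 5

Answer: 0 3 5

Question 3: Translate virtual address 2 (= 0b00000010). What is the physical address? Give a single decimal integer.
vaddr = 2 = 0b00000010
Split: l1_idx=0, l2_idx=0, offset=2
L1[0] = 1
L2[1][0] = 18
paddr = 18 * 16 + 2 = 290

Answer: 290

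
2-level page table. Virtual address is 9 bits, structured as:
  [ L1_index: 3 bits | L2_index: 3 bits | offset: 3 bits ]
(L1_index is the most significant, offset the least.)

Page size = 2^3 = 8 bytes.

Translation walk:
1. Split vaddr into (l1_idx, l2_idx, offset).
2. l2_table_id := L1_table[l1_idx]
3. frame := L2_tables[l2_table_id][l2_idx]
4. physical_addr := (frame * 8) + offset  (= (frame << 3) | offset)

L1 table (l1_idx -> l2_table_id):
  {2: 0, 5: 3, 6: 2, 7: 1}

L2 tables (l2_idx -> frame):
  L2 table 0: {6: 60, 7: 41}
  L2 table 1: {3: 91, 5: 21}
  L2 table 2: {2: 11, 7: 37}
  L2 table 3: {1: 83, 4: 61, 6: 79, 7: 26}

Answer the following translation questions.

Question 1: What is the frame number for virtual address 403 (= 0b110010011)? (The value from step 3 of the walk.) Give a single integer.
Answer: 11

Derivation:
vaddr = 403: l1_idx=6, l2_idx=2
L1[6] = 2; L2[2][2] = 11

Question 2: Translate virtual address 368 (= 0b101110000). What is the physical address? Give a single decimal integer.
Answer: 632

Derivation:
vaddr = 368 = 0b101110000
Split: l1_idx=5, l2_idx=6, offset=0
L1[5] = 3
L2[3][6] = 79
paddr = 79 * 8 + 0 = 632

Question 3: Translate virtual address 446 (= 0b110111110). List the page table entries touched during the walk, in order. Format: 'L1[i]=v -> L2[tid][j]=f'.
vaddr = 446 = 0b110111110
Split: l1_idx=6, l2_idx=7, offset=6

Answer: L1[6]=2 -> L2[2][7]=37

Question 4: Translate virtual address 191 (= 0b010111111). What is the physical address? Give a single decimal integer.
Answer: 335

Derivation:
vaddr = 191 = 0b010111111
Split: l1_idx=2, l2_idx=7, offset=7
L1[2] = 0
L2[0][7] = 41
paddr = 41 * 8 + 7 = 335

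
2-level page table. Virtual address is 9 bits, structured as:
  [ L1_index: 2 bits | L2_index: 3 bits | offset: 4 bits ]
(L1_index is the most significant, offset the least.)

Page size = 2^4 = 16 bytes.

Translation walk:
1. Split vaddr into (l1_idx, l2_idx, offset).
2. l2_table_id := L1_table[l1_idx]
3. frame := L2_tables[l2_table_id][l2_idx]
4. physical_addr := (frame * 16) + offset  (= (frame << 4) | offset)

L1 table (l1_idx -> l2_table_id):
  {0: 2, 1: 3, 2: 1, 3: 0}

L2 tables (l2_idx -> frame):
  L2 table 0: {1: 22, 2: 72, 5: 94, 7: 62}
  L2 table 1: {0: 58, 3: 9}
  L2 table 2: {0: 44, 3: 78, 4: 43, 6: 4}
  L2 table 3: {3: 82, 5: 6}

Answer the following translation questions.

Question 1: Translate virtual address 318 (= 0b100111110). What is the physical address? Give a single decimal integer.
vaddr = 318 = 0b100111110
Split: l1_idx=2, l2_idx=3, offset=14
L1[2] = 1
L2[1][3] = 9
paddr = 9 * 16 + 14 = 158

Answer: 158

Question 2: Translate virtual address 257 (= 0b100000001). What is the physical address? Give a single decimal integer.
vaddr = 257 = 0b100000001
Split: l1_idx=2, l2_idx=0, offset=1
L1[2] = 1
L2[1][0] = 58
paddr = 58 * 16 + 1 = 929

Answer: 929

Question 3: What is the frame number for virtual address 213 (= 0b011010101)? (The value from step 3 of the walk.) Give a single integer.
vaddr = 213: l1_idx=1, l2_idx=5
L1[1] = 3; L2[3][5] = 6

Answer: 6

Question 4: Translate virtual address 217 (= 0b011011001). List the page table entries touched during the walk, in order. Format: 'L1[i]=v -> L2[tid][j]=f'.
Answer: L1[1]=3 -> L2[3][5]=6

Derivation:
vaddr = 217 = 0b011011001
Split: l1_idx=1, l2_idx=5, offset=9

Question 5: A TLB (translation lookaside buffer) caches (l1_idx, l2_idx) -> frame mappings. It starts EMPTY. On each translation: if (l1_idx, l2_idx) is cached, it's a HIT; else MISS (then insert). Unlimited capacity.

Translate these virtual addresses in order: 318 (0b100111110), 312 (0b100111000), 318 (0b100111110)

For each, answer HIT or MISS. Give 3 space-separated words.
Answer: MISS HIT HIT

Derivation:
vaddr=318: (2,3) not in TLB -> MISS, insert
vaddr=312: (2,3) in TLB -> HIT
vaddr=318: (2,3) in TLB -> HIT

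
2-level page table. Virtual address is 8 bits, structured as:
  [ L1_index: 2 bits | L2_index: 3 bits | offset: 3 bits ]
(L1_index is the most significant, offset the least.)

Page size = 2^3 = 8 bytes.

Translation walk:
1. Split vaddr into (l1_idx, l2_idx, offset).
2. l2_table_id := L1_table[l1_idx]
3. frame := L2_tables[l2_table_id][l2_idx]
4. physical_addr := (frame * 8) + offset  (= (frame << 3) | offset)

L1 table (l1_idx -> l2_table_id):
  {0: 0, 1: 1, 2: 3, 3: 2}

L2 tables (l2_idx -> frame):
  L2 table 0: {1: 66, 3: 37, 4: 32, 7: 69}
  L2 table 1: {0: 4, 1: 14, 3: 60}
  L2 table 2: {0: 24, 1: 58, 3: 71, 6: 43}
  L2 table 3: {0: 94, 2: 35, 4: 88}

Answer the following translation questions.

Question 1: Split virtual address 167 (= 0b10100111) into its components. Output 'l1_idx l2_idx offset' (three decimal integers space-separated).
Answer: 2 4 7

Derivation:
vaddr = 167 = 0b10100111
  top 2 bits -> l1_idx = 2
  next 3 bits -> l2_idx = 4
  bottom 3 bits -> offset = 7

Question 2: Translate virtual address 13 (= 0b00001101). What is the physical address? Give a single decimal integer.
vaddr = 13 = 0b00001101
Split: l1_idx=0, l2_idx=1, offset=5
L1[0] = 0
L2[0][1] = 66
paddr = 66 * 8 + 5 = 533

Answer: 533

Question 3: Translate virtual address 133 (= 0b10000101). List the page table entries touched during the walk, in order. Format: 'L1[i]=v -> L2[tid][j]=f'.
Answer: L1[2]=3 -> L2[3][0]=94

Derivation:
vaddr = 133 = 0b10000101
Split: l1_idx=2, l2_idx=0, offset=5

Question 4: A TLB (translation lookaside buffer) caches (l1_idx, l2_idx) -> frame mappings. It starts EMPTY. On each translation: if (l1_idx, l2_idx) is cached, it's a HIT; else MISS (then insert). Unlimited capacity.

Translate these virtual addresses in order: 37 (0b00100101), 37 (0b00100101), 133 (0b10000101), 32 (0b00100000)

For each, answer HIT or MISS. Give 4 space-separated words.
Answer: MISS HIT MISS HIT

Derivation:
vaddr=37: (0,4) not in TLB -> MISS, insert
vaddr=37: (0,4) in TLB -> HIT
vaddr=133: (2,0) not in TLB -> MISS, insert
vaddr=32: (0,4) in TLB -> HIT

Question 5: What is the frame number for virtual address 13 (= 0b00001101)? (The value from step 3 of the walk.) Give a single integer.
Answer: 66

Derivation:
vaddr = 13: l1_idx=0, l2_idx=1
L1[0] = 0; L2[0][1] = 66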